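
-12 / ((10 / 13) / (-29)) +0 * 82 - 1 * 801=-1743 / 5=-348.60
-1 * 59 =-59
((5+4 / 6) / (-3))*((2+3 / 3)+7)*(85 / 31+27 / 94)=-750295 / 13113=-57.22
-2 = -2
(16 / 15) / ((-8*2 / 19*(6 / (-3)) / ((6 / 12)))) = 19 / 60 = 0.32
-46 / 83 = -0.55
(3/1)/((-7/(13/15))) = -13/35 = -0.37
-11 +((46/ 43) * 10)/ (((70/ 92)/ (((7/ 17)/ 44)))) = -87393/ 8041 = -10.87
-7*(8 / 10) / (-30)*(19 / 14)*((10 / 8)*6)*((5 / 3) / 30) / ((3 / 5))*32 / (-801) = -152 / 21627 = -0.01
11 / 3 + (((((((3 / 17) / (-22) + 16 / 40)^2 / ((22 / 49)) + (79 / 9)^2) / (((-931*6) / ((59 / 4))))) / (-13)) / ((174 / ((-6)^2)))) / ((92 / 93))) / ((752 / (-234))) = 3.67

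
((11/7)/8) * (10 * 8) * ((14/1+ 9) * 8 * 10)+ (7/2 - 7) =404751/14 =28910.79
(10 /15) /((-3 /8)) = -16 /9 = -1.78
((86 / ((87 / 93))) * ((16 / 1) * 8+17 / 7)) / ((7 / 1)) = 2434058 / 1421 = 1712.92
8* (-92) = -736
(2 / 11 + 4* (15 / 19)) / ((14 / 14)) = 3.34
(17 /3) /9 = 17 /27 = 0.63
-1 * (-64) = 64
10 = 10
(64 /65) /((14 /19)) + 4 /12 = 2279 /1365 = 1.67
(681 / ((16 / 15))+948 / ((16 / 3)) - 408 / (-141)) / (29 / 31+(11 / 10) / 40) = 477360475 / 561227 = 850.57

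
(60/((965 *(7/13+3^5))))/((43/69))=5382/13137317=0.00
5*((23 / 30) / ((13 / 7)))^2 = 25921 / 30420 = 0.85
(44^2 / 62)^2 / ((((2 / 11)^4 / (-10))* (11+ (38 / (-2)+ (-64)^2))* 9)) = -1071794405 / 4419639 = -242.51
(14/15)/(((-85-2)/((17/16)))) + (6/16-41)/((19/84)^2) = -2992668959/3768840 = -794.06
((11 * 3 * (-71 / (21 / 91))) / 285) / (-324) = 10153 / 92340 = 0.11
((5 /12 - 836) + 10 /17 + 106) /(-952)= 21245 /27744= 0.77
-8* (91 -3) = -704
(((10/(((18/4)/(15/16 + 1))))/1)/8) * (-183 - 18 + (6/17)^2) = -2999405/27744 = -108.11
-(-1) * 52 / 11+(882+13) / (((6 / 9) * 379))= 68951 / 8338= 8.27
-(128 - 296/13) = -1368/13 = -105.23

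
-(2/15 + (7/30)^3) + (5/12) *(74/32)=0.82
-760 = -760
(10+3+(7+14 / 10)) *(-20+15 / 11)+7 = -4310 / 11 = -391.82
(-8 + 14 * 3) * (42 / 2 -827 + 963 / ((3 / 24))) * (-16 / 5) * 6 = -22515072 / 5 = -4503014.40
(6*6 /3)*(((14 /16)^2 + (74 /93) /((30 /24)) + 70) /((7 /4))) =2124929 /4340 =489.61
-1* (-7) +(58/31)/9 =7.21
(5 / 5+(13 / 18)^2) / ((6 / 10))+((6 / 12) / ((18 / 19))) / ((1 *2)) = 5443 / 1944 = 2.80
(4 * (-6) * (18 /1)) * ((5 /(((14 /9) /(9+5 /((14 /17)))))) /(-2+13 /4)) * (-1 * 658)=77114592 /7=11016370.29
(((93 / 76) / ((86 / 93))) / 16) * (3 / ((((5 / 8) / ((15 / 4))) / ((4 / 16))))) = 77841 / 209152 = 0.37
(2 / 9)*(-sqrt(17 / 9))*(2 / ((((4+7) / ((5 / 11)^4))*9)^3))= -976562500*sqrt(17) / 82220775718608258633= -0.00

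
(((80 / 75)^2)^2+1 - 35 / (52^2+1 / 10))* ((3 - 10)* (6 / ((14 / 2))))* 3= -892397386 / 21729375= -41.07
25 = 25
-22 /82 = -11 /41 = -0.27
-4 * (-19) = 76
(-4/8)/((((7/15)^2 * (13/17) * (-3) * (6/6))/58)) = 36975/637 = 58.05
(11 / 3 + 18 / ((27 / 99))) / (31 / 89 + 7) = 18601 / 1962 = 9.48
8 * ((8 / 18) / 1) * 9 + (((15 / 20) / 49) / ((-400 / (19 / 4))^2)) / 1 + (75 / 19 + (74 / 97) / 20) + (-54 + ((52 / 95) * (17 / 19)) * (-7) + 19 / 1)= -42919258076589 / 17570129920000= -2.44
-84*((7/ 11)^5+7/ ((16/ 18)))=-215894049/ 322102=-670.27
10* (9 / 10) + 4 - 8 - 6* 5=-25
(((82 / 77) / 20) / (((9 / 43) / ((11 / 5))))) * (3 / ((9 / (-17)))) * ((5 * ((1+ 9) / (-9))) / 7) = 2.52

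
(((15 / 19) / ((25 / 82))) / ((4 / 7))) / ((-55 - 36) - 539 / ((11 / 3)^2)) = -1353 / 39140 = -0.03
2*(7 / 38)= 7 / 19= 0.37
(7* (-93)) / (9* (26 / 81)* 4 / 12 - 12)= 17577 / 298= 58.98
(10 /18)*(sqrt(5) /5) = sqrt(5) /9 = 0.25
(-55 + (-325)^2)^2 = 11145024900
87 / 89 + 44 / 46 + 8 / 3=28253 / 6141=4.60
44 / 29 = 1.52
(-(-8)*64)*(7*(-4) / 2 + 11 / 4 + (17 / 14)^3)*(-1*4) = 6644992 / 343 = 19373.15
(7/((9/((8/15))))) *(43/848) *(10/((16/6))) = 301/3816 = 0.08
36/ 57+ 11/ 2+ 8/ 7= 1935/ 266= 7.27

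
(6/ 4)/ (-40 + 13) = -1/ 18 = -0.06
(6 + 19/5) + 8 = 89/5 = 17.80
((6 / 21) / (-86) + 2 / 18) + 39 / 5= 107111 / 13545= 7.91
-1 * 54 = -54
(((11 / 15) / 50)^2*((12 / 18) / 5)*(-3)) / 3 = -121 / 4218750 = -0.00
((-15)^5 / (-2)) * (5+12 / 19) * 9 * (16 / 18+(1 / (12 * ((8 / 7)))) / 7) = 21044559375 / 1216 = 17306381.06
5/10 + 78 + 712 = 1581/2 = 790.50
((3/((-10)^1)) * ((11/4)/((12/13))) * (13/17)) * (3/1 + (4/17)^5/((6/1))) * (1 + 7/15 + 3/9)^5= -18704029994793/482751380000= -38.74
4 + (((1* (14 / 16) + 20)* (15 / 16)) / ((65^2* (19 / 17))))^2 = 16892830145689 / 4223189401600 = 4.00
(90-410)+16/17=-5424/17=-319.06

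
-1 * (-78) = 78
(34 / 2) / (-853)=-17 / 853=-0.02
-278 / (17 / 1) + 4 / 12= -817 / 51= -16.02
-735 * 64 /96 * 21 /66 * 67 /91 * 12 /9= -65660 /429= -153.05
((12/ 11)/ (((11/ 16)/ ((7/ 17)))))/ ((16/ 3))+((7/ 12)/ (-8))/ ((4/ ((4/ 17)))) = 23345/ 197472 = 0.12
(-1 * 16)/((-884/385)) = 6.97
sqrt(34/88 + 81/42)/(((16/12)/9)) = 27 * sqrt(54901)/616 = 10.27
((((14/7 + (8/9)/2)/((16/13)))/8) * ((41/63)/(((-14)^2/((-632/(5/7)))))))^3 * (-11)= 1093033925065788563/256096265048064000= 4.27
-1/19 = -0.05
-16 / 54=-0.30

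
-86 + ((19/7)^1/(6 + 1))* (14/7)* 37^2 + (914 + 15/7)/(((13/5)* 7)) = 93367/91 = 1026.01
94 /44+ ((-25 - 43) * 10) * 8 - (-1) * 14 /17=-2033453 /374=-5437.04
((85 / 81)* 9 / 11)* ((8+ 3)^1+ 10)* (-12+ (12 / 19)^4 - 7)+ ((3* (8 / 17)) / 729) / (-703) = -339.71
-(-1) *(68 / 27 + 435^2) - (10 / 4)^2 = 20435897 / 108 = 189221.27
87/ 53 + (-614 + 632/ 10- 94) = -643.16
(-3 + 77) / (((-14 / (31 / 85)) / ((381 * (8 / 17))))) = -3496056 / 10115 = -345.63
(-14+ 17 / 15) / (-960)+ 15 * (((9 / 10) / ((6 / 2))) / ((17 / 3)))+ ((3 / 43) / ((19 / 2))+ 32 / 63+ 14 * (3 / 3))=2383565871 / 155556800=15.32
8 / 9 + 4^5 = 9224 / 9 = 1024.89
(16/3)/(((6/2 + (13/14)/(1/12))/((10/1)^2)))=11200/297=37.71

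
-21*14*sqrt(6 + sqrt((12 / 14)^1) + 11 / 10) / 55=-21*sqrt(700*sqrt(42) + 34790) / 275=-15.14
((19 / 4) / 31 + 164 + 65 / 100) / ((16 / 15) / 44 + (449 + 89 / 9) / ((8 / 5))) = 10115622 / 17605613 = 0.57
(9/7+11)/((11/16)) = 1376/77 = 17.87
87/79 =1.10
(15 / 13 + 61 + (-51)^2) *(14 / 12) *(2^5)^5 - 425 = 104254049984.03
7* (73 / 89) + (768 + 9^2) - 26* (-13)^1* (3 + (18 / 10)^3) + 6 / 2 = 3842.96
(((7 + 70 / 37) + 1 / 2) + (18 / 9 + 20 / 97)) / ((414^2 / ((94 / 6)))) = 3912797 / 3690841464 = 0.00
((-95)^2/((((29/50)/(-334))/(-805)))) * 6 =727965525000/29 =25102259482.76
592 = 592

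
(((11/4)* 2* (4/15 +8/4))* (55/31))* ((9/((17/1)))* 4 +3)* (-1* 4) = -14036/31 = -452.77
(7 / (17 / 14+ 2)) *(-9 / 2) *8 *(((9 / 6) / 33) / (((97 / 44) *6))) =-392 / 1455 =-0.27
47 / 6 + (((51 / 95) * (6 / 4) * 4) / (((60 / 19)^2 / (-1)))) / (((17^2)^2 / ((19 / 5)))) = 7.83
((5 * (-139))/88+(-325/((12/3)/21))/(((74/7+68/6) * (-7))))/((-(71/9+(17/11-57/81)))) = -353025/954224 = -0.37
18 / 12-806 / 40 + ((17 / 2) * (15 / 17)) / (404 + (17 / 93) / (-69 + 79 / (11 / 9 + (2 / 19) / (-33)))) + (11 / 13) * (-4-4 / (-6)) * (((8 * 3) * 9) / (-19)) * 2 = 16242491279647 / 356992572820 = 45.50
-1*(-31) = 31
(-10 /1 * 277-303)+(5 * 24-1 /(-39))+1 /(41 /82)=-115088 /39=-2950.97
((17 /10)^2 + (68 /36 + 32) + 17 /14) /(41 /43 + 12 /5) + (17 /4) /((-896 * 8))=10538815859 /930263040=11.33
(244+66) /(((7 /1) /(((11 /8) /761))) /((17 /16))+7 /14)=115940 /1363899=0.09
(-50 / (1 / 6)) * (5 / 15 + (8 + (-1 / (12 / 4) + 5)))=-3900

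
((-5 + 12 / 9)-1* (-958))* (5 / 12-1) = -20041 / 36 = -556.69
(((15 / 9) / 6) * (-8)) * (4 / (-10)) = 8 / 9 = 0.89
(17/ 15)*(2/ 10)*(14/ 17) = 14/ 75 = 0.19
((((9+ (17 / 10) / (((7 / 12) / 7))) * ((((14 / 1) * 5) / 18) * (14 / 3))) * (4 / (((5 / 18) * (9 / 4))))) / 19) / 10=76832 / 4275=17.97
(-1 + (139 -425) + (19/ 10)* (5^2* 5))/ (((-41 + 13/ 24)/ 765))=908820/ 971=935.96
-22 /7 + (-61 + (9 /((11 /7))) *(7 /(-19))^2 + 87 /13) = -20479471 /361361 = -56.67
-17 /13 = -1.31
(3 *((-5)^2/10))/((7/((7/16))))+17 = 559/32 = 17.47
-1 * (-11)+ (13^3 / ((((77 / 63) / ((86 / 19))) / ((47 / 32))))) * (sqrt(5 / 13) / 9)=11+ 341549 * sqrt(65) / 3344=834.46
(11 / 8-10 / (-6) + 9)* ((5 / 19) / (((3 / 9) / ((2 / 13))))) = 1445 / 988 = 1.46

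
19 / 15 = 1.27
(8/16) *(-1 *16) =-8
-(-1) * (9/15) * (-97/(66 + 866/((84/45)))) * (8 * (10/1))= -21728/2473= -8.79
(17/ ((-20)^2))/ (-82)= -17/ 32800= -0.00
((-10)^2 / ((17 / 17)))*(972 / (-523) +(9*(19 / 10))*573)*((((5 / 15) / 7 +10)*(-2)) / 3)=-24023704620 / 3661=-6562060.81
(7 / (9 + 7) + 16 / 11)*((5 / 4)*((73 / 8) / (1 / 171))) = 20784195 / 5632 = 3690.38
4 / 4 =1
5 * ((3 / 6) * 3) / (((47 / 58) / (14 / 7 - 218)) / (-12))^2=169506846720 / 2209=76734652.20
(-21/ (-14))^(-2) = 4/ 9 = 0.44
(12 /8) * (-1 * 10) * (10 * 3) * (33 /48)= -2475 /8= -309.38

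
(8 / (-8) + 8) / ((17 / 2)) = 14 / 17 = 0.82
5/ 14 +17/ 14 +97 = 690/ 7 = 98.57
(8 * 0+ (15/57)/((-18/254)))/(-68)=635/11628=0.05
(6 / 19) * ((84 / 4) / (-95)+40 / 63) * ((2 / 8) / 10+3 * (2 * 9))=5352797 / 758100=7.06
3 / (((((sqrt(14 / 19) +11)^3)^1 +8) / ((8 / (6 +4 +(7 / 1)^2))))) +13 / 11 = 1.18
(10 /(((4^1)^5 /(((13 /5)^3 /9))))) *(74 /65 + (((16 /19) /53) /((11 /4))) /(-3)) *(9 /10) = 0.02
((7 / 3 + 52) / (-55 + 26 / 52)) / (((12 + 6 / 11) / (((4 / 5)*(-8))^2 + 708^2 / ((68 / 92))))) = -516821864944 / 9589275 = -53895.82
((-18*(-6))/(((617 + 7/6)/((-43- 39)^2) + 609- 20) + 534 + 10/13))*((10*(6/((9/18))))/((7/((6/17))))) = 40782942720/70142611847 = 0.58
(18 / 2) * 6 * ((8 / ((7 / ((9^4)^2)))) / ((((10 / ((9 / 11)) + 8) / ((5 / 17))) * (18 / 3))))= 69735688020 / 10829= 6439716.32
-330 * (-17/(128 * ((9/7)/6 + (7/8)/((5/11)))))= 98175/4792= 20.49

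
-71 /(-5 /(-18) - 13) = 1278 /229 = 5.58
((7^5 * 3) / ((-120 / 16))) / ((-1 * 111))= 33614 / 555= 60.57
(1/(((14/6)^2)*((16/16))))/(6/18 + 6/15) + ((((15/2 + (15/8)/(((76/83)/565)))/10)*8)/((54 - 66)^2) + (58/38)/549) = 4837816211/719655552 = 6.72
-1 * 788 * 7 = -5516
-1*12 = -12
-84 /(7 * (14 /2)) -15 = -117 /7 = -16.71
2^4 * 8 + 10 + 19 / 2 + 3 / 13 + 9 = 4075 / 26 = 156.73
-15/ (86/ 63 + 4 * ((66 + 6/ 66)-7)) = -0.06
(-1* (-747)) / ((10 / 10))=747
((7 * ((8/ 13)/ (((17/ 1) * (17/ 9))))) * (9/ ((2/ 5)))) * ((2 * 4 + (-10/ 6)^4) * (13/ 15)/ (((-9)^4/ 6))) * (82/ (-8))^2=14979391/ 3792258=3.95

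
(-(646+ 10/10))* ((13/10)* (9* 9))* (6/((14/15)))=-6131619/14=-437972.79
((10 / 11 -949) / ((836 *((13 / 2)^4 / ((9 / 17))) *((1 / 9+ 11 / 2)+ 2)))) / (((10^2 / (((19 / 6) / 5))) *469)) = -0.00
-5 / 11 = -0.45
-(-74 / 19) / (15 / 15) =74 / 19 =3.89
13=13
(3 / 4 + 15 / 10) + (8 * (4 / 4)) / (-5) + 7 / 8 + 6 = 301 / 40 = 7.52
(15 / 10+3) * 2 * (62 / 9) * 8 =496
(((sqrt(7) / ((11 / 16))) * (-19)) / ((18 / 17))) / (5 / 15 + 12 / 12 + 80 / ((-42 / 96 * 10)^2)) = -158270 * sqrt(7) / 33429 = -12.53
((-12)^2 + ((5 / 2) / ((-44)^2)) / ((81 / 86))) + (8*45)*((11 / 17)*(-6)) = -3342058937 / 2665872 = -1253.65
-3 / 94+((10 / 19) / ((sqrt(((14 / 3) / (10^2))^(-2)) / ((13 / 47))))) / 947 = -809503 / 25370130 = -0.03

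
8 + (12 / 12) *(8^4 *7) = 28680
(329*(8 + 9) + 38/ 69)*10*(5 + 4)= 11578650/ 23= 503419.57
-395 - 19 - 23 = -437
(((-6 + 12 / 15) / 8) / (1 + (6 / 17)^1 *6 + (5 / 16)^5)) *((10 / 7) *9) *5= -1738014720 / 129797857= -13.39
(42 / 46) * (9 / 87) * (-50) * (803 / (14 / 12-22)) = 607068 / 3335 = 182.03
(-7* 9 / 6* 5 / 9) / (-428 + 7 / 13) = 0.01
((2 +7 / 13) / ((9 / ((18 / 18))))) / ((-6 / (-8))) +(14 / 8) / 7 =293 / 468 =0.63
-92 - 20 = -112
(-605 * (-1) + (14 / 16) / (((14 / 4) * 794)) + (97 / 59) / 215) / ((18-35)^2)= 2.09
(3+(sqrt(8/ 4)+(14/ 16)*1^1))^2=31*sqrt(2)/ 4+1089/ 64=27.98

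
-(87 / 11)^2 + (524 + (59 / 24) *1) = 1347179 / 2904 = 463.90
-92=-92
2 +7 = 9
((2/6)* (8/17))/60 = 2/765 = 0.00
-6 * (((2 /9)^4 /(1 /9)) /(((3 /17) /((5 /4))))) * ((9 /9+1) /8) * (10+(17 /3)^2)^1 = -64430 /6561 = -9.82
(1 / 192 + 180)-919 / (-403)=14104531 / 77376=182.29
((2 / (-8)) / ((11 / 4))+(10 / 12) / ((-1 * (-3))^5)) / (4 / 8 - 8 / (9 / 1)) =1403 / 6237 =0.22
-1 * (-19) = 19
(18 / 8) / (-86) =-9 / 344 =-0.03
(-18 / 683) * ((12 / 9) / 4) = -6 / 683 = -0.01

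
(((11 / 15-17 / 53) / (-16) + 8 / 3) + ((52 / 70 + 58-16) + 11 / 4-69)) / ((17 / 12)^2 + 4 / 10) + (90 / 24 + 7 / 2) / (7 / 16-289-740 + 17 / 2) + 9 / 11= -907048310617 / 115428199733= -7.86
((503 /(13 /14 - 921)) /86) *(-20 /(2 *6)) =17605 /1661649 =0.01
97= 97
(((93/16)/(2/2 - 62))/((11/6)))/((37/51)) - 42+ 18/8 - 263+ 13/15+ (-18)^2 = 65677423/2979240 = 22.05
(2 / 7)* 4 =8 / 7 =1.14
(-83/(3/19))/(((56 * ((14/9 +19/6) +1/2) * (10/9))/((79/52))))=-3363741/1368640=-2.46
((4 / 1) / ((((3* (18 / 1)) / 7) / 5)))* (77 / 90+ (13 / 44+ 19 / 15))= 33509 / 5346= 6.27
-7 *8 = -56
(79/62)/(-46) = -79/2852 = -0.03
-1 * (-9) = 9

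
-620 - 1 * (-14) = -606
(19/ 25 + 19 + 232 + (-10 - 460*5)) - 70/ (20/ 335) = -161537/ 50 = -3230.74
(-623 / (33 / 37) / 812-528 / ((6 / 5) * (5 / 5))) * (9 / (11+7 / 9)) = -45565551 / 135256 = -336.88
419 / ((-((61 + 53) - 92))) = -419 / 22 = -19.05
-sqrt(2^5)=-4 * sqrt(2)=-5.66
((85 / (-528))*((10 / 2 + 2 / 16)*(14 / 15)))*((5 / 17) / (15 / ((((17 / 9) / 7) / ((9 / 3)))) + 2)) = -24395 / 18177984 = -0.00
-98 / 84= -7 / 6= -1.17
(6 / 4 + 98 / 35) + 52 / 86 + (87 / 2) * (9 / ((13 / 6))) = 1037487 / 5590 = 185.60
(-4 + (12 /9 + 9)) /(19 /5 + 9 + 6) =95 /282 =0.34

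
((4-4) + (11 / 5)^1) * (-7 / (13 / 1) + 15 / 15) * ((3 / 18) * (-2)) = -22 / 65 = -0.34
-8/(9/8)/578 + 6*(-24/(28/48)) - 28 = -5004548/18207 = -274.87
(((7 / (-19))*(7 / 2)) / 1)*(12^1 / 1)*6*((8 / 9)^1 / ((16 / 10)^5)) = -7.87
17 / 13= 1.31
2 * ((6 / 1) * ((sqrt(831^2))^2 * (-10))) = -82867320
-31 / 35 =-0.89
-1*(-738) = 738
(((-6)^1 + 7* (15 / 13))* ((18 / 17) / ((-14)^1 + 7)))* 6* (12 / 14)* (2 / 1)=-34992 / 10829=-3.23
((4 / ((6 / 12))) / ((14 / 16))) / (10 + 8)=32 / 63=0.51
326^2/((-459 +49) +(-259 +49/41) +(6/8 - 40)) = -17429264/115957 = -150.31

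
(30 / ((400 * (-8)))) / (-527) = 3 / 168640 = 0.00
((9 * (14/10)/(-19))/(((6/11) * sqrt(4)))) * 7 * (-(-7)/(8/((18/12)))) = -33957/6080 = -5.59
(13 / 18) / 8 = 13 / 144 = 0.09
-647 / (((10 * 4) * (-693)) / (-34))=-10999 / 13860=-0.79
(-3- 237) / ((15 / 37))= -592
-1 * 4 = -4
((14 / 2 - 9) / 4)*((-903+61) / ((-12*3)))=-11.69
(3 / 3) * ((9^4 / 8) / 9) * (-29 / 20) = -21141 / 160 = -132.13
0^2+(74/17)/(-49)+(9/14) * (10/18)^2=1643/14994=0.11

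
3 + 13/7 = 34/7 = 4.86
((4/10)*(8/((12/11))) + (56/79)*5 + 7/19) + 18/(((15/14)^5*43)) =38896918273/5445815625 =7.14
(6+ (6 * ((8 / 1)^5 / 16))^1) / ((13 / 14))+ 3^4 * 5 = 177381 / 13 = 13644.69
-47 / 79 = -0.59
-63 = -63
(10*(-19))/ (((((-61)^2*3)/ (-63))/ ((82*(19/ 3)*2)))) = 4144280/ 3721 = 1113.75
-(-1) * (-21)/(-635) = 21/635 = 0.03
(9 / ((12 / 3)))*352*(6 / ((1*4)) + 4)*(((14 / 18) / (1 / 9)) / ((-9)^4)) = 3388 / 729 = 4.65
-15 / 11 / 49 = -15 / 539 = -0.03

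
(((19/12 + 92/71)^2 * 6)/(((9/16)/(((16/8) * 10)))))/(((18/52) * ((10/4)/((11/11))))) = 2503158944/1224963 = 2043.46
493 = 493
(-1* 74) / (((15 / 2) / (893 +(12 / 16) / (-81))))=-3568391 / 405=-8810.84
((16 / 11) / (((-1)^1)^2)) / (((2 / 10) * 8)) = 10 / 11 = 0.91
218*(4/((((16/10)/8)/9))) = 39240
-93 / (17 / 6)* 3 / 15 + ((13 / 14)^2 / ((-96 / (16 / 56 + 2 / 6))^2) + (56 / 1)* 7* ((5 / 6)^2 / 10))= 1398733290277 / 67710504960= 20.66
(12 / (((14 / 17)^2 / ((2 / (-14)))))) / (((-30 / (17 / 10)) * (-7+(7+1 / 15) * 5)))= 867 / 171500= 0.01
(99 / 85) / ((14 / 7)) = 99 / 170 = 0.58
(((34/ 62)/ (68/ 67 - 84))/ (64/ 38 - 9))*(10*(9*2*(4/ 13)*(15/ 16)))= 0.05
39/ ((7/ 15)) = 585/ 7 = 83.57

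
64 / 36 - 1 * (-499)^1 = 4507 / 9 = 500.78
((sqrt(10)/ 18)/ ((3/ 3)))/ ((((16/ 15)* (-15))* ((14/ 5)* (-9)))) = 5* sqrt(10)/ 36288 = 0.00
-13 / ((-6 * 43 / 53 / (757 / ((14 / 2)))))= 521573 / 1806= 288.80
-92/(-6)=46/3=15.33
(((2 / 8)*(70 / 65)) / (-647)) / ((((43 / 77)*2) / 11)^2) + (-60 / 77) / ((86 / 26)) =-2643522971 / 9579994424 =-0.28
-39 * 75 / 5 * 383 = -224055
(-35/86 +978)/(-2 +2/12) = -22929/43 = -533.23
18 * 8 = 144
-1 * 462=-462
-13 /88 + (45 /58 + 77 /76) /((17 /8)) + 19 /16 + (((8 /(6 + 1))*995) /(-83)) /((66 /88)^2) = -193743811907 /8620487568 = -22.47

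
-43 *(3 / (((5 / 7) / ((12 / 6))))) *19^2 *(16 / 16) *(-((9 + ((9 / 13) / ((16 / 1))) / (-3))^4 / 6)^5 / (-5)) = -362889753915192898399552456316142480017095563679246931186843981825781 / 9190236563317642915681198523695658241947493990400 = -39486443185113287214.56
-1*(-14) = 14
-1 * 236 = -236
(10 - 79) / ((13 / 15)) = -1035 / 13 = -79.62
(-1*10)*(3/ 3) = -10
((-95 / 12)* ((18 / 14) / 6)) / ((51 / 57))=-1805 / 952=-1.90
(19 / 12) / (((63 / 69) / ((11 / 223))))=4807 / 56196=0.09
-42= -42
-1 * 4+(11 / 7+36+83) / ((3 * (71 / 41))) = 28640 / 1491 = 19.21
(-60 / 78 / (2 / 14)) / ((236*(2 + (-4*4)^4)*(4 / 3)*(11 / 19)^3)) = -240065 / 178416631536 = -0.00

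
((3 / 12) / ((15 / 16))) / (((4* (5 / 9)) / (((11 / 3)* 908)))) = 9988 / 25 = 399.52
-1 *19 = -19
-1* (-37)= 37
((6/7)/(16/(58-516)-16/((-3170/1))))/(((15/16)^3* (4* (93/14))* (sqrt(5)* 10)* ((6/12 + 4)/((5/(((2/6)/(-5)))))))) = 9291904* sqrt(5)/21280725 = 0.98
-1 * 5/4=-5/4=-1.25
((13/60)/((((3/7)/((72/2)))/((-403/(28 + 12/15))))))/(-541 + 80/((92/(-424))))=120497/430416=0.28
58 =58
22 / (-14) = -11 / 7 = -1.57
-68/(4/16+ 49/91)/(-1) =3536/41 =86.24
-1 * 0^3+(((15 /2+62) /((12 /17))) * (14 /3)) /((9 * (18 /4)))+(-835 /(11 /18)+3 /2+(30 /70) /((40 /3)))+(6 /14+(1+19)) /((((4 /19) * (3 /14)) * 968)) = -552356353 /408240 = -1353.02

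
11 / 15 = 0.73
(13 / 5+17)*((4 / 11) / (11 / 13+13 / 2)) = 10192 / 10505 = 0.97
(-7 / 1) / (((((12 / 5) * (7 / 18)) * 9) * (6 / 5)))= -25 / 36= -0.69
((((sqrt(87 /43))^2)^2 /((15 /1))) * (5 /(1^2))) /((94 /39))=98397 /173806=0.57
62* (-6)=-372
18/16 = 9/8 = 1.12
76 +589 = 665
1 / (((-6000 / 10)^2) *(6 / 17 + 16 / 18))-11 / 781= -7598793 / 539600000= -0.01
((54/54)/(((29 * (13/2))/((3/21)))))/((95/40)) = 16/50141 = 0.00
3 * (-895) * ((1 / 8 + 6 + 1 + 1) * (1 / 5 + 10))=-1780155 / 8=-222519.38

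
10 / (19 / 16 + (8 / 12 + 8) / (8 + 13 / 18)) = 25120 / 5479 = 4.58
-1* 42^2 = -1764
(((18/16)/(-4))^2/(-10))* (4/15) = -27/12800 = -0.00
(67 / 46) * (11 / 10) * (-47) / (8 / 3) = -103917 / 3680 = -28.24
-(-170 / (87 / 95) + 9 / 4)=63817 / 348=183.38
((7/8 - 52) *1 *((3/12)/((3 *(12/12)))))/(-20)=409/1920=0.21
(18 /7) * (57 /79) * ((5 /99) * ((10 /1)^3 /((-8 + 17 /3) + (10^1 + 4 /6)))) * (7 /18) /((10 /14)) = 5320 /869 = 6.12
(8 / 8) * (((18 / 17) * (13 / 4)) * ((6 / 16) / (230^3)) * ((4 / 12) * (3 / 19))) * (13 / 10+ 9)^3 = 383547177 / 62879056000000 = 0.00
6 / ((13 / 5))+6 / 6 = 43 / 13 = 3.31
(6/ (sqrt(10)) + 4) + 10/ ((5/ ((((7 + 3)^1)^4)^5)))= 200000000000000000005.90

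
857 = 857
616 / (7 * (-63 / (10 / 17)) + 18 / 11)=-67760 / 82287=-0.82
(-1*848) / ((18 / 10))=-4240 / 9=-471.11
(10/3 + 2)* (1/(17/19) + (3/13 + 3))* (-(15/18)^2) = -96100/5967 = -16.11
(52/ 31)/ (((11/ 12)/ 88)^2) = 15459.10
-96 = -96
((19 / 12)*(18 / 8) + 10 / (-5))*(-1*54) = -675 / 8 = -84.38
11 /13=0.85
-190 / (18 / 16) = -168.89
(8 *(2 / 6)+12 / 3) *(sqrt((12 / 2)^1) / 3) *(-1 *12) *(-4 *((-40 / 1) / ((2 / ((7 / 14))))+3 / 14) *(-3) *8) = 175360 *sqrt(6) / 7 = 61363.22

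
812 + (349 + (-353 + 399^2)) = 160009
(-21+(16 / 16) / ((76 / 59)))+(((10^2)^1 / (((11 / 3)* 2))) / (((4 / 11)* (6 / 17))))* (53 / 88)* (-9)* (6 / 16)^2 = -43322359 / 428032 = -101.21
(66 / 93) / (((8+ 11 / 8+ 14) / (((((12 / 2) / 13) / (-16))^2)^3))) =729 / 41676445171712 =0.00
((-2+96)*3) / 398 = 0.71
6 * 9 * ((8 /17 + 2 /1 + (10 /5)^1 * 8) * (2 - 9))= -118692 /17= -6981.88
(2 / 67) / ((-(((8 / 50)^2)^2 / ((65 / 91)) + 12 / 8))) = -7812500 / 392818253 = -0.02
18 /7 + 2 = 32 /7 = 4.57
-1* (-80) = 80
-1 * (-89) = 89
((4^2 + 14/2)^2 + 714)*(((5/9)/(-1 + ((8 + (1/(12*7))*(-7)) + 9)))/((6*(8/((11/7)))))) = 68365/48132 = 1.42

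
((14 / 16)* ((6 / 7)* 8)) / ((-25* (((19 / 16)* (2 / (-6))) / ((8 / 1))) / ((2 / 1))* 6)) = 768 / 475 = 1.62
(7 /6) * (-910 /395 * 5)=-3185 /237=-13.44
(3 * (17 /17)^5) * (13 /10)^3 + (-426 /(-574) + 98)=30230617 /287000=105.33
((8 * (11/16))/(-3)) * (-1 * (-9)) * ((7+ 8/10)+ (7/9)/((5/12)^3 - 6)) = -12960981/102430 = -126.54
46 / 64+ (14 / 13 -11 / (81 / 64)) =-232357 / 33696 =-6.90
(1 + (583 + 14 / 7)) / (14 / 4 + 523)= 1172 / 1053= 1.11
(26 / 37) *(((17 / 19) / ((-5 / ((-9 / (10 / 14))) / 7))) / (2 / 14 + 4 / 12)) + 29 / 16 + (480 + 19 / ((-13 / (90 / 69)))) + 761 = 531460820029 / 420394000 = 1264.20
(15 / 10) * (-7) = -21 / 2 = -10.50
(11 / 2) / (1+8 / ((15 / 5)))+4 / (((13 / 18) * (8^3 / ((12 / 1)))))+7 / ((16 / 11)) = 335 / 52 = 6.44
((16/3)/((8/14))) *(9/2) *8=336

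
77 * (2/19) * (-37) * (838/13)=-4774924/247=-19331.68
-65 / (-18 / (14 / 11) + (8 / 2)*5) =-455 / 41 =-11.10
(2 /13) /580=1 /3770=0.00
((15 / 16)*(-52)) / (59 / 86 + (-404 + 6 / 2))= 8385 / 68854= 0.12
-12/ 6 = -2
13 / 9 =1.44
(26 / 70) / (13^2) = 0.00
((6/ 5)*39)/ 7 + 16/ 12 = 842/ 105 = 8.02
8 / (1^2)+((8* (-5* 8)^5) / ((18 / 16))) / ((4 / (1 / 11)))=-1638399208 / 99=-16549486.95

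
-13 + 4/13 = -165/13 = -12.69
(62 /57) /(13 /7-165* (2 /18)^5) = 1423737 /2427193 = 0.59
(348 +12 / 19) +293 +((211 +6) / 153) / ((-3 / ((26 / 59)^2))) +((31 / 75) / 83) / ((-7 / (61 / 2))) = 565751013887153 / 881894119050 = 641.52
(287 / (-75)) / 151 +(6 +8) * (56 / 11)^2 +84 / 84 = 363.82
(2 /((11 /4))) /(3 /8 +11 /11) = 64 /121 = 0.53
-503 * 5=-2515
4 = 4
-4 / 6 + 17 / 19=13 / 57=0.23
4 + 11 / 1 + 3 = 18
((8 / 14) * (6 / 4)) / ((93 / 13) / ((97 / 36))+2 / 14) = 7566 / 24697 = 0.31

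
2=2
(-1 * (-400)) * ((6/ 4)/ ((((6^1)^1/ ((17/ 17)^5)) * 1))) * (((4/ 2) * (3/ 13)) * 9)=5400/ 13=415.38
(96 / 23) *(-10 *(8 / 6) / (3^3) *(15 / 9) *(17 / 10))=-10880 / 1863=-5.84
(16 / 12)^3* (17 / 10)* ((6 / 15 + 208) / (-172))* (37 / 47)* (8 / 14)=-20973376 / 9549225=-2.20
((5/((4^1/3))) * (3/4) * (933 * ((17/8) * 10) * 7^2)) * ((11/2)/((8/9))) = 17311884975/1024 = 16906137.67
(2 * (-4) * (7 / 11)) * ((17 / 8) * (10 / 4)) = -595 / 22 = -27.05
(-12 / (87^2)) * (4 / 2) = -8 / 2523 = -0.00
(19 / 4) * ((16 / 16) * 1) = 19 / 4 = 4.75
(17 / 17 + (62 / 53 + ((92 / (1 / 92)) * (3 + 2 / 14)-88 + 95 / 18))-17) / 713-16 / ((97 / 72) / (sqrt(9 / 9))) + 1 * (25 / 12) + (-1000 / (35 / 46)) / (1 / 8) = -9686905880293 / 923714316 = -10486.91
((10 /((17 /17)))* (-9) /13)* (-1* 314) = 28260 /13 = 2173.85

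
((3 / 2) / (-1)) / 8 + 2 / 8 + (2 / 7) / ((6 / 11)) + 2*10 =6917 / 336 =20.59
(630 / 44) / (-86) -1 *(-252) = 476469 / 1892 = 251.83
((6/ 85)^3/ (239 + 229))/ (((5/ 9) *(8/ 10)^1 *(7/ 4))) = 54/ 55885375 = 0.00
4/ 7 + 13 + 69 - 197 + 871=5296/ 7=756.57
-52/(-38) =26/19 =1.37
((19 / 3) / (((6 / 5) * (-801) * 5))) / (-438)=19 / 6315084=0.00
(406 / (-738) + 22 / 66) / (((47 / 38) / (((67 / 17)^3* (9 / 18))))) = -457159760 / 85206159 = -5.37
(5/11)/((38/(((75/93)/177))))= 125/2293566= 0.00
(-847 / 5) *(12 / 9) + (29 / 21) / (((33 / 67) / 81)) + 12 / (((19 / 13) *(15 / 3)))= 63187 / 21945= 2.88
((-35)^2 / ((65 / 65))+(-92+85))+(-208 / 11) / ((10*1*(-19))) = 1218.10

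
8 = 8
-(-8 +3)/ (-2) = -5/ 2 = -2.50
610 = 610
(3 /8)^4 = 81 /4096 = 0.02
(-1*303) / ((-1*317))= 303 / 317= 0.96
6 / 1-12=-6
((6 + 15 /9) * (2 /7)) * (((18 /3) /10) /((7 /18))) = 3.38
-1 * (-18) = 18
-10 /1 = -10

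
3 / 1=3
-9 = -9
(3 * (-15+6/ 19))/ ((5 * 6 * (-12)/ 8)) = 93/ 95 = 0.98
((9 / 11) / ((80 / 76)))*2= 171 / 110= 1.55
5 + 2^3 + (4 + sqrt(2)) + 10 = sqrt(2) + 27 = 28.41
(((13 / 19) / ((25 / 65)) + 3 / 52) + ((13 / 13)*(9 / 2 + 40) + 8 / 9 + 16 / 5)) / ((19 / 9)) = 2241919 / 93860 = 23.89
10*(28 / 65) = 56 / 13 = 4.31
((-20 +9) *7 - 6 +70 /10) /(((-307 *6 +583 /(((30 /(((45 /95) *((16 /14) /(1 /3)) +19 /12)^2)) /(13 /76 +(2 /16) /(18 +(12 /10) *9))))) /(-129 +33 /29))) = -471353163864145920 /87646349324518667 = -5.38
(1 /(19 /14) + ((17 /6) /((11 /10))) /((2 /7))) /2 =4.88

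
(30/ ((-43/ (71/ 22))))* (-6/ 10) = 639/ 473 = 1.35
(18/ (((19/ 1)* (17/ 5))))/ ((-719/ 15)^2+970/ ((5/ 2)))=20250/ 195176303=0.00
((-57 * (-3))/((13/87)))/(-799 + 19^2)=-4959/1898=-2.61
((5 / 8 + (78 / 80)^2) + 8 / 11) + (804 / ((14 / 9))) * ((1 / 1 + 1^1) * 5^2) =3184123717 / 123200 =25845.16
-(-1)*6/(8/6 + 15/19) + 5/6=2657/726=3.66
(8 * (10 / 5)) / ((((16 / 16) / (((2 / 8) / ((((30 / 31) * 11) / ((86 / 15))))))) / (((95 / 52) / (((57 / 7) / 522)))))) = 541198 / 2145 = 252.31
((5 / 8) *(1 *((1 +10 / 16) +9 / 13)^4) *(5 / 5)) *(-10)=-84335064025 / 467943424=-180.22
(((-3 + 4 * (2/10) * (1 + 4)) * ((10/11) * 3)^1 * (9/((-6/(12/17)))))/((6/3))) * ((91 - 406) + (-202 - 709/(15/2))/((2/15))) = 685530/187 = 3665.94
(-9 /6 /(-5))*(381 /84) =381 /280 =1.36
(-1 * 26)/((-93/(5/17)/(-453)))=-19630/527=-37.25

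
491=491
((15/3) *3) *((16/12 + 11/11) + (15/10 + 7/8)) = 565/8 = 70.62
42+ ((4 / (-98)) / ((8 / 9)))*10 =4071 / 98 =41.54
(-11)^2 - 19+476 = 578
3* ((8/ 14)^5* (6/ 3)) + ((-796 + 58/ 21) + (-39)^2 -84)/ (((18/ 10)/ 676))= 241768.73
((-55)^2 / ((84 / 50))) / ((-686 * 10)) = -15125 / 57624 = -0.26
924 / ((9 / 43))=13244 / 3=4414.67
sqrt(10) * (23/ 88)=0.83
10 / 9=1.11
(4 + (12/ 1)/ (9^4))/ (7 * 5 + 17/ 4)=35008/ 343359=0.10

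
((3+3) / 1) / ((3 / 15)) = 30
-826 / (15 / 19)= -15694 / 15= -1046.27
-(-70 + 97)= -27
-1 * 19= -19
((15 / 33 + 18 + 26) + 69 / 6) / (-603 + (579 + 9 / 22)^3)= 595804 / 2071202735979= 0.00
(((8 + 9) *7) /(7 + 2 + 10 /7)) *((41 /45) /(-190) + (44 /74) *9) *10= 1408922039 /2309355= 610.09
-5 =-5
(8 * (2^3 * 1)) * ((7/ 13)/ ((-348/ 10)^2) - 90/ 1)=-566763920/ 98397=-5759.97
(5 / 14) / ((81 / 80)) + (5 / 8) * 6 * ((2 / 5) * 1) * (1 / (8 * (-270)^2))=960007 / 2721600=0.35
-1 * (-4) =4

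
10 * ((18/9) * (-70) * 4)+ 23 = -5577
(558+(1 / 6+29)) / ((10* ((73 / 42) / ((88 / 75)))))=1085084 / 27375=39.64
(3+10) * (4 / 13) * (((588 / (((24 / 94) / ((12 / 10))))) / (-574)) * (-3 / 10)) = 5922 / 1025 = 5.78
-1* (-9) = 9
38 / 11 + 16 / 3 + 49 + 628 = 22631 / 33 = 685.79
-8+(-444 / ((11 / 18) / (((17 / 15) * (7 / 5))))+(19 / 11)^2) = -3502351 / 3025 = -1157.80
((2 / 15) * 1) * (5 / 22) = 1 / 33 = 0.03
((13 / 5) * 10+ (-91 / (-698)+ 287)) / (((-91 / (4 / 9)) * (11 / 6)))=-291420 / 349349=-0.83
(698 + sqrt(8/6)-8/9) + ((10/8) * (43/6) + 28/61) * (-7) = 632.34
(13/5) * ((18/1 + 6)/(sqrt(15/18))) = 312 * sqrt(30)/25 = 68.36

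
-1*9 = -9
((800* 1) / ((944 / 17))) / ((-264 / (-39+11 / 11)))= 8075 / 3894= 2.07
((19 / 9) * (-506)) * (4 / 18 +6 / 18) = -48070 / 81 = -593.46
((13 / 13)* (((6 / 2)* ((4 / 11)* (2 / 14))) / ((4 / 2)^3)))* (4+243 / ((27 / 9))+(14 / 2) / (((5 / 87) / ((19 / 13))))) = 25644 / 5005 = 5.12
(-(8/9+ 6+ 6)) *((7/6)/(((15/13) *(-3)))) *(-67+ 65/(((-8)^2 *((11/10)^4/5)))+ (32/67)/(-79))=-51976010987173/188312395590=-276.01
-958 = -958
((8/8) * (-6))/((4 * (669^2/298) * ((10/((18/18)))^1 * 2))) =-149/2983740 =-0.00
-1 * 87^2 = -7569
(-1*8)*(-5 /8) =5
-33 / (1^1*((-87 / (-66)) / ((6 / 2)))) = -75.10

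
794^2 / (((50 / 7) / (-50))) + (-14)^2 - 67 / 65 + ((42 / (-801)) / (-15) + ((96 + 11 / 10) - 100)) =-459511104227 / 104130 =-4412859.93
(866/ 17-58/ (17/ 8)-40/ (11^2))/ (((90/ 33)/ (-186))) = -1590.18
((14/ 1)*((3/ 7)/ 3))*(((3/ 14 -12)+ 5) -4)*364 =-7852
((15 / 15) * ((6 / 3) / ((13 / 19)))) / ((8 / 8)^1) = 2.92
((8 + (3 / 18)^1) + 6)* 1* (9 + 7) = 680 / 3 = 226.67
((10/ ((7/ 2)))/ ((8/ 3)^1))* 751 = 11265/ 14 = 804.64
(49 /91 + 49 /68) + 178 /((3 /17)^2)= 45484745 /7956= 5717.04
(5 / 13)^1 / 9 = 5 / 117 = 0.04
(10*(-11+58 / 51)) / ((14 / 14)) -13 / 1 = -5693 / 51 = -111.63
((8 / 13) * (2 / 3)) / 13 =16 / 507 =0.03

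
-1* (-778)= 778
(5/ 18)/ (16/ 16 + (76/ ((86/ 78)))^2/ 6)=1849/ 5277834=0.00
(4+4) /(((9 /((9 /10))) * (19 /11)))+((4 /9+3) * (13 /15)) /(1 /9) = 7789 /285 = 27.33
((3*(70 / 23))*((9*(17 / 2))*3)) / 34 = 2835 / 46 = 61.63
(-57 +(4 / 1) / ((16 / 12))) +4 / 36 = -53.89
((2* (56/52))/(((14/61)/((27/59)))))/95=3294/72865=0.05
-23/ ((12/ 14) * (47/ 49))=-7889/ 282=-27.98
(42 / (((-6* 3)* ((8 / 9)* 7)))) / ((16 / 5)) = -0.12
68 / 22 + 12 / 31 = 1186 / 341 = 3.48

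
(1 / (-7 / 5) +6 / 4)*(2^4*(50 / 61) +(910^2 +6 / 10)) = 2778321513 / 4270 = 650660.78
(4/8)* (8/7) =4/7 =0.57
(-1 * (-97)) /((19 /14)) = 1358 /19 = 71.47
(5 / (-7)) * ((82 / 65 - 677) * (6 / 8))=131769 / 364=362.00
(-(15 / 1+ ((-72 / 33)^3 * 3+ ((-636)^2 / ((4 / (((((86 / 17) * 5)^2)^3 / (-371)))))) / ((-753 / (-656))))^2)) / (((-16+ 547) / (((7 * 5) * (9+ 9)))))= -123225187708838453533929943336459544849900430925110 / 26855958807558894473812417373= -4588374170210427094300.68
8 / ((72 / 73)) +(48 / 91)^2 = 625249 / 74529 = 8.39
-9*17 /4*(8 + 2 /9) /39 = -629 /78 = -8.06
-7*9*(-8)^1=504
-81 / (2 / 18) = -729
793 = 793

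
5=5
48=48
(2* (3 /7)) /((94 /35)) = 15 /47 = 0.32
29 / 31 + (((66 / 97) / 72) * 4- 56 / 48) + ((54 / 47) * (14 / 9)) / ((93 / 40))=162619 / 282658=0.58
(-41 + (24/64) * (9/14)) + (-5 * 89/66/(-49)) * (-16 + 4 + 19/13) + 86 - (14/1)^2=-51193375/336336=-152.21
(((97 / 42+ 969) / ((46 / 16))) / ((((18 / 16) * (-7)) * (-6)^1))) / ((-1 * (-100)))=32636 / 456435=0.07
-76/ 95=-4/ 5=-0.80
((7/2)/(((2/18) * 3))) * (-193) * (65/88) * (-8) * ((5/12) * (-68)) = -7464275/22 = -339285.23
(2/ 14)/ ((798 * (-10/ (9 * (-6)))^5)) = 0.82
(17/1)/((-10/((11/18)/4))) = -187/720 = -0.26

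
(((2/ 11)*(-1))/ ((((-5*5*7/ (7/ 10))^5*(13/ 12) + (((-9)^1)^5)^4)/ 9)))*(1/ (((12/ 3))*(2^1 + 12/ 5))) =-135/ 17652928710417848119052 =-0.00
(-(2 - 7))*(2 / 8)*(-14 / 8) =-35 / 16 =-2.19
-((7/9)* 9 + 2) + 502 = 493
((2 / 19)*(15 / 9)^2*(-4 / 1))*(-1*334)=390.64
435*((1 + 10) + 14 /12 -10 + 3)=4495 /2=2247.50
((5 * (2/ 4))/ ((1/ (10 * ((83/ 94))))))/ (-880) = -415/ 16544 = -0.03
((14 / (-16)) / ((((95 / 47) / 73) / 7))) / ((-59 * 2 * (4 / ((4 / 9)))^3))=0.00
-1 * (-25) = 25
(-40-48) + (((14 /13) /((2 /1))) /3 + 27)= -2372 /39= -60.82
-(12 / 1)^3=-1728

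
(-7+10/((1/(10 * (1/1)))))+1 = 94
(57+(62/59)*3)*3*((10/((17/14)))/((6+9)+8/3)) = 4471740/53159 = 84.12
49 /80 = 0.61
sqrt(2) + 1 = 2.41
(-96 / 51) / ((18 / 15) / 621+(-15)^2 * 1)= -0.01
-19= -19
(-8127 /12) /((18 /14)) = -526.75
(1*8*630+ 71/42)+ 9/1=212129/42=5050.69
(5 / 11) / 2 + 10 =225 / 22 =10.23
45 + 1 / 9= 406 / 9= 45.11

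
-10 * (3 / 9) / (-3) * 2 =20 / 9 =2.22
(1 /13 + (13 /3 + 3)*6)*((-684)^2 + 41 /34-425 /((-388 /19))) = 20622623.40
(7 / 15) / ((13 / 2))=14 / 195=0.07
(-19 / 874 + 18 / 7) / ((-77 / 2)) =-821 / 12397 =-0.07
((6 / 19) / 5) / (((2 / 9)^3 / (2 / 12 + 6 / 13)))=35721 / 9880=3.62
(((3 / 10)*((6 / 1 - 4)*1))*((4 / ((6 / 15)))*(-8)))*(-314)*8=120576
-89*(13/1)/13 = -89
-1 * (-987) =987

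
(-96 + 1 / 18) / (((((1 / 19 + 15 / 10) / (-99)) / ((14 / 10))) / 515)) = 260239903 / 59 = 4410845.81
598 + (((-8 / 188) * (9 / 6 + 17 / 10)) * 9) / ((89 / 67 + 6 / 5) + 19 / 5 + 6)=58029242 / 97055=597.90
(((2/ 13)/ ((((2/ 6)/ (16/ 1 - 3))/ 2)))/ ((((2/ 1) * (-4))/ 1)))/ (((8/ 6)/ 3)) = -27/ 8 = -3.38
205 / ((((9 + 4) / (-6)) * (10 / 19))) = -2337 / 13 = -179.77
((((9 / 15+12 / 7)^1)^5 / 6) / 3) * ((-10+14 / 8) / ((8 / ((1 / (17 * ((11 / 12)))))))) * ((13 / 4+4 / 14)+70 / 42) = -1.27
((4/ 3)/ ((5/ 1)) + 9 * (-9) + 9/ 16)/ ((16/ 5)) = -19241/ 768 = -25.05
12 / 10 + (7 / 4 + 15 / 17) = 1303 / 340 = 3.83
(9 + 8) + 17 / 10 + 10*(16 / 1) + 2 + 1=1817 / 10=181.70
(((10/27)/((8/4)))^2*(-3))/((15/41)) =-0.28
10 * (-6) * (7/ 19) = -420/ 19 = -22.11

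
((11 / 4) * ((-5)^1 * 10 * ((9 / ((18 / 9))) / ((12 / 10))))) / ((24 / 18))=-12375 / 32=-386.72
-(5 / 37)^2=-25 / 1369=-0.02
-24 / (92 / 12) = -72 / 23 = -3.13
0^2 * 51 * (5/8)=0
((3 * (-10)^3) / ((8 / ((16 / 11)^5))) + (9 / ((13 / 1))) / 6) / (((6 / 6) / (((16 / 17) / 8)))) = -10223132847 / 35592271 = -287.23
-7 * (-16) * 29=3248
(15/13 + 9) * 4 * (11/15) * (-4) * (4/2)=-15488/65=-238.28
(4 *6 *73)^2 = 3069504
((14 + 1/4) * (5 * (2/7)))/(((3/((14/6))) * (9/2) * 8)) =95/216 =0.44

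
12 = 12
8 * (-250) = -2000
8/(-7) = -8/7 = -1.14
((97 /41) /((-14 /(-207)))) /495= 2231 /31570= 0.07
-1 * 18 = -18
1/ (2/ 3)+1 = 5/ 2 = 2.50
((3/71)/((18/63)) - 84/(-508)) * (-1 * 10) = -28245/9017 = -3.13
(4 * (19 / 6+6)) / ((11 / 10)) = 100 / 3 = 33.33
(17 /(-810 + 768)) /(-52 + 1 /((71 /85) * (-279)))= 112251 /14422142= 0.01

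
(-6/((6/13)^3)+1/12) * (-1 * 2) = 1097/9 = 121.89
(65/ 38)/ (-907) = -65/ 34466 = -0.00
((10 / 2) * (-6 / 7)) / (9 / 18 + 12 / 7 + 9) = -60 / 157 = -0.38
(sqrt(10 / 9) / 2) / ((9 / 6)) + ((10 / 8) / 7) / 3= 5 / 84 + sqrt(10) / 9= 0.41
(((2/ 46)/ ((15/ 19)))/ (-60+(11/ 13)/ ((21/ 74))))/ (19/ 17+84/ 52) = -382109/ 1081214360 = -0.00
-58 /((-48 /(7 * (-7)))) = -1421 /24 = -59.21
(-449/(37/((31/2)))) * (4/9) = -27838/333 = -83.60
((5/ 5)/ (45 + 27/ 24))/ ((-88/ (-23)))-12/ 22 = -2191/ 4059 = -0.54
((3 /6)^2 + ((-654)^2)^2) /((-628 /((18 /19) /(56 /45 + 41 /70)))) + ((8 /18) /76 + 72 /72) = -18670955952994427 /123818364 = -150793108.15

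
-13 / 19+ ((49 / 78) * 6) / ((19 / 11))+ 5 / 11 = 5305 / 2717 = 1.95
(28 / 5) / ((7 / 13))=52 / 5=10.40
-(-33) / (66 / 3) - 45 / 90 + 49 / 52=101 / 52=1.94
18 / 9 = 2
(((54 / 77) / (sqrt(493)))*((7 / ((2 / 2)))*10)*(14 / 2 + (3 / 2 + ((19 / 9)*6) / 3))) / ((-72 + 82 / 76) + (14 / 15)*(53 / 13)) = -50906700*sqrt(493) / 2697015167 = -0.42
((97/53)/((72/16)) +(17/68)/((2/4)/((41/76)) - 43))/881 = 439681/966545100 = 0.00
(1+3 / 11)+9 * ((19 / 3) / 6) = 237 / 22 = 10.77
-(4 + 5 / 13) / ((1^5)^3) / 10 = -57 / 130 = -0.44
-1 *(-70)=70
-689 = -689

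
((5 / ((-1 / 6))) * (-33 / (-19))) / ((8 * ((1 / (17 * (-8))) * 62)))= 14.29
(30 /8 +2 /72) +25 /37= 1483 /333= 4.45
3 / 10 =0.30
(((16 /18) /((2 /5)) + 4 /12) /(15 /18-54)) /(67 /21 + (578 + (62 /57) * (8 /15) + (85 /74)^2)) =-502532520 /6096124961443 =-0.00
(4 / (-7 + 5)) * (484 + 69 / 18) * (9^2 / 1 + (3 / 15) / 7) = -8300972 / 105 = -79056.88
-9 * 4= -36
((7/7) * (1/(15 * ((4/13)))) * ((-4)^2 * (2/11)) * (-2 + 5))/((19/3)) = 0.30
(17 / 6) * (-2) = -17 / 3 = -5.67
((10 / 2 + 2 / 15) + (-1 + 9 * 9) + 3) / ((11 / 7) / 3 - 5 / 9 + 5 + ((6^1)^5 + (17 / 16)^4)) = 1819410432 / 160655372795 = 0.01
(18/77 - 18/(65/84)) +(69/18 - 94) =-113.19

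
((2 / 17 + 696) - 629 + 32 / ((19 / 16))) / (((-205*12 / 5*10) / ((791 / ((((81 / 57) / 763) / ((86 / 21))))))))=-112642450711 / 3387420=-33253.17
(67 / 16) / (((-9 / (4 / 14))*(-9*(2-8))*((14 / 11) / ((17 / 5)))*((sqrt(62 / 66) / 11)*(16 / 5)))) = -137819*sqrt(1023) / 188987904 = -0.02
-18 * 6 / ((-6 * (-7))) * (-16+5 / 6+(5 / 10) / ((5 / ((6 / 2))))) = 1338 / 35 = 38.23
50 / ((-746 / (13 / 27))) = -0.03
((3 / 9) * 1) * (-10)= -10 / 3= -3.33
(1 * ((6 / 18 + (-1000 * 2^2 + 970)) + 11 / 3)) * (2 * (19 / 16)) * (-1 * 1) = 28747 / 4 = 7186.75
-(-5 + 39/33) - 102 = -1080/11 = -98.18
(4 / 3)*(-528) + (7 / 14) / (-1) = -1409 / 2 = -704.50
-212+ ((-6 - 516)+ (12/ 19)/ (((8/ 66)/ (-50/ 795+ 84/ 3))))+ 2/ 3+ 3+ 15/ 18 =-1176041/ 2014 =-583.93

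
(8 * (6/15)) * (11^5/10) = 1288408/25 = 51536.32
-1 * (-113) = 113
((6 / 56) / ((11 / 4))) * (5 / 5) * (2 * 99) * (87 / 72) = 261 / 28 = 9.32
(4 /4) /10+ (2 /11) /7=97 /770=0.13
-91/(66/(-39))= 1183/22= 53.77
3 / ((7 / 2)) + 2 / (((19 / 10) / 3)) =534 / 133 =4.02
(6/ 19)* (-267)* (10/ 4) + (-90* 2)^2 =611595/ 19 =32189.21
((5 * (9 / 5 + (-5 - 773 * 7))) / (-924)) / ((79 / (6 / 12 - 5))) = -7383 / 4424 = -1.67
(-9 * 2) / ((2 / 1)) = -9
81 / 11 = 7.36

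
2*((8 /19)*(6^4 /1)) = 20736 /19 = 1091.37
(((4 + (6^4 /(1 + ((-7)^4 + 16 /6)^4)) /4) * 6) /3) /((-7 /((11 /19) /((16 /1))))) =-4248901149733559 /102746155075125836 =-0.04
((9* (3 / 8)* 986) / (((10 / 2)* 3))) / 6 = 1479 / 40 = 36.98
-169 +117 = -52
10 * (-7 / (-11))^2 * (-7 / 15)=-686 / 363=-1.89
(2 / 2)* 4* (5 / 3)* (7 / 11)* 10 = 1400 / 33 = 42.42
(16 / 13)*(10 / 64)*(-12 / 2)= -15 / 13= -1.15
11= 11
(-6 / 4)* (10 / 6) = -5 / 2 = -2.50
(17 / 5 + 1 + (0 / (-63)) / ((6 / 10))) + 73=387 / 5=77.40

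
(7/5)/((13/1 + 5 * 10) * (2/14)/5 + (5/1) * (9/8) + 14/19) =1064/6203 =0.17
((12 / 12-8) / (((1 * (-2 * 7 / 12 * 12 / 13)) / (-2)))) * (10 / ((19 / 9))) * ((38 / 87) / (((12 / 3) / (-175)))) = 1176.72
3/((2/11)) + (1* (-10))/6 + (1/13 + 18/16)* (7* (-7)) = -13747/312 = -44.06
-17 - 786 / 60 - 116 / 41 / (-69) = -850369 / 28290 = -30.06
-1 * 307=-307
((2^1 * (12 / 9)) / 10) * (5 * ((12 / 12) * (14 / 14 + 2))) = 4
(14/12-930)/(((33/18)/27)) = -150471/11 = -13679.18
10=10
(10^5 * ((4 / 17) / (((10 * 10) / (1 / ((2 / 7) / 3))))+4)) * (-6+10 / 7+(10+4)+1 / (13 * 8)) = 5876422750 / 1547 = 3798592.60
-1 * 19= -19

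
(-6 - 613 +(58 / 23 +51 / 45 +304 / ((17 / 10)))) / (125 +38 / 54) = -11520891 / 3317635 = -3.47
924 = 924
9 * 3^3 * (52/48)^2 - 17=4291/16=268.19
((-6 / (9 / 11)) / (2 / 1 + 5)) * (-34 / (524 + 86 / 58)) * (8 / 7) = 173536 / 2240133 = 0.08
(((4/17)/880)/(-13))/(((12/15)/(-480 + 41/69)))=33079/2683824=0.01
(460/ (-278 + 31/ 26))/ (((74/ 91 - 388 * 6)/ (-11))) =-5985980/ 762068739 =-0.01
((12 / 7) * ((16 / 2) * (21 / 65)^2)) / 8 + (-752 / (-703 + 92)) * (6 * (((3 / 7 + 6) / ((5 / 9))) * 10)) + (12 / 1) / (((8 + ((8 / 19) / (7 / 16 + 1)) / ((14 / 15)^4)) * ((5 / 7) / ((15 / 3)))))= 864.70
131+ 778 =909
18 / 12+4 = 11 / 2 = 5.50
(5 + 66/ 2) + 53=91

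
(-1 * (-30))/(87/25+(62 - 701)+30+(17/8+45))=-6000/111679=-0.05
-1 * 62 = -62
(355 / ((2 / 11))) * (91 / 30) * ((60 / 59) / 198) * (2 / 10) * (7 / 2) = 45227 / 2124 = 21.29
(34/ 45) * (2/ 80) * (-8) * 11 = -374/ 225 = -1.66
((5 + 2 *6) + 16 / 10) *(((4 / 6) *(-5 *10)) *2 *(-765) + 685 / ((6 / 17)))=1969399 / 2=984699.50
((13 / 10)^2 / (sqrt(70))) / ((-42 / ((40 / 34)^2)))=-169 * sqrt(70) / 212415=-0.01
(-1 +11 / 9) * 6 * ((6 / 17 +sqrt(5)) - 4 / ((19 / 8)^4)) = 2013592 / 6646371 +4 * sqrt(5) / 3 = 3.28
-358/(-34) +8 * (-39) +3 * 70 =-91.47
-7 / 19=-0.37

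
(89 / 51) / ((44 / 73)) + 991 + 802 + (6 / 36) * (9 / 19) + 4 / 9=229776319 / 127908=1796.42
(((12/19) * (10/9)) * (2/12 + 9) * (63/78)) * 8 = 30800/741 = 41.57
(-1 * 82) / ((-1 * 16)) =5.12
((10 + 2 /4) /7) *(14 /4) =21 /4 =5.25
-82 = -82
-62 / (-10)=31 / 5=6.20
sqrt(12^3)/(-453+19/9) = -108 * sqrt(3)/2029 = -0.09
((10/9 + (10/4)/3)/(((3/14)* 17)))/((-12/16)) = -980/1377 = -0.71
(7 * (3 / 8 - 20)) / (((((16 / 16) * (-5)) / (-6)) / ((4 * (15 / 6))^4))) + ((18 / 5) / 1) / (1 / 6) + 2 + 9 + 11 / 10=-16484663 / 10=-1648466.30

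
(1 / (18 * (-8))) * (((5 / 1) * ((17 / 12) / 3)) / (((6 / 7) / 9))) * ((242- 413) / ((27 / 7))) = 7.63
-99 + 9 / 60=-1977 / 20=-98.85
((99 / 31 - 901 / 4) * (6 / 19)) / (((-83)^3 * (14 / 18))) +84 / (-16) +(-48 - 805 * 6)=-46048612400043 / 9429911204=-4883.25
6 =6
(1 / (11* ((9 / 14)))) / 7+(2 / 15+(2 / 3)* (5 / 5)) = 406 / 495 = 0.82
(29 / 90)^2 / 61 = 841 / 494100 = 0.00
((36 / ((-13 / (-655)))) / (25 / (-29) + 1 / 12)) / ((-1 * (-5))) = -1641168 / 3523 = -465.84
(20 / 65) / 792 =1 / 2574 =0.00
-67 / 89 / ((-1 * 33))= 67 / 2937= 0.02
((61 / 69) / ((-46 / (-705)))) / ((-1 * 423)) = -305 / 9522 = -0.03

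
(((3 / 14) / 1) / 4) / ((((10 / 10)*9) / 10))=0.06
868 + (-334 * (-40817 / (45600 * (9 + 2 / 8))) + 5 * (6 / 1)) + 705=344889139 / 210900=1635.32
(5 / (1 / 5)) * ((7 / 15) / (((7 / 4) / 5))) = 100 / 3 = 33.33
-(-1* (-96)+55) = -151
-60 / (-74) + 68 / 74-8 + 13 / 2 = 17 / 74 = 0.23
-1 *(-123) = 123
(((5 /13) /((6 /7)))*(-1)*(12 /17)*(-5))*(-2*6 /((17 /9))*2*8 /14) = -43200 /3757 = -11.50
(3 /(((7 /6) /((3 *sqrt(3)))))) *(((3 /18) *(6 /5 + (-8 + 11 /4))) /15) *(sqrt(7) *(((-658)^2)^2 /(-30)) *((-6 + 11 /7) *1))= -1200782141118 *sqrt(21) /125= -44021400438.60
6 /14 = 3 /7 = 0.43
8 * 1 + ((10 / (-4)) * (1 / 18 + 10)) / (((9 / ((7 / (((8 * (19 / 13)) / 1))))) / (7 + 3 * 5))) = -708913 / 24624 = -28.79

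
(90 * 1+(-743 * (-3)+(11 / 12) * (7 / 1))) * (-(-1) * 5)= 11627.08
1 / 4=0.25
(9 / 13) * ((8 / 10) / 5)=36 / 325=0.11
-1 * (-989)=989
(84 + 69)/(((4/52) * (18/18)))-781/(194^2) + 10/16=149761491/75272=1989.60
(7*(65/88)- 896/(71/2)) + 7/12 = -365239/18744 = -19.49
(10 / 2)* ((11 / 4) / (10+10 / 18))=99 / 76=1.30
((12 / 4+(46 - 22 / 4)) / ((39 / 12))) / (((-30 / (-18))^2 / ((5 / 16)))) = 783 / 520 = 1.51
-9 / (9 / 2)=-2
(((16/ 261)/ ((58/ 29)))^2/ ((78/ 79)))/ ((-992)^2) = 79/ 81699422688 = 0.00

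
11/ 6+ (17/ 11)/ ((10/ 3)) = 379/ 165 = 2.30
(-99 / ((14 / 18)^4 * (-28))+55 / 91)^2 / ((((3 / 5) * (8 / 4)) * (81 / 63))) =402504286697645 / 5892272279712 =68.31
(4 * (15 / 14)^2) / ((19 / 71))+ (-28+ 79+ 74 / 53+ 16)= 4221550 / 49343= 85.56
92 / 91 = 1.01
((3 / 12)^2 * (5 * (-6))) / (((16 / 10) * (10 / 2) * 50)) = -3 / 640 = -0.00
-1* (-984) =984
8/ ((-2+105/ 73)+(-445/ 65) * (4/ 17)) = -129064/ 35049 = -3.68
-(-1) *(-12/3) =-4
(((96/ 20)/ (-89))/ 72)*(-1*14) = 14/ 1335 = 0.01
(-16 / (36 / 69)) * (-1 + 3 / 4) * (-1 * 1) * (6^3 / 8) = -207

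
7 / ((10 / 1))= 7 / 10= 0.70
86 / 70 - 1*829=-28972 / 35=-827.77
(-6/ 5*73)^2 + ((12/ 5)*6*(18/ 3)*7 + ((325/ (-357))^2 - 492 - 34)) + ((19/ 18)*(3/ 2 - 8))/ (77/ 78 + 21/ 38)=16097778213847/ 2077418700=7748.93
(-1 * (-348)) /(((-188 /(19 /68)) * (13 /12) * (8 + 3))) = -4959 /114257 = -0.04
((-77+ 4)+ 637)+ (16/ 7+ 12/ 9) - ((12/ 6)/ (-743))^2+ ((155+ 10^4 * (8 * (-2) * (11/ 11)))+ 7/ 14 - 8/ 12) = -3693018457361/ 23186058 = -159277.55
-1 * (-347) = 347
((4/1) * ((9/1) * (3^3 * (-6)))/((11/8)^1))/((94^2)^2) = -2916/53676491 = -0.00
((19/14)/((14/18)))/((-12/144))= -1026/49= -20.94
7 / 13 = 0.54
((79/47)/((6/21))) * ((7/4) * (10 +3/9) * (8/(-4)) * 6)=-120001/94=-1276.61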